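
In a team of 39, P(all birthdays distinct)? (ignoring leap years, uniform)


P(all different) = Π(365-i)/365 for i=0..38
= (365/365)×(364/365)×...×(327/365)
= 0.121780

P ≈ 0.1218 ≈ 12.18%


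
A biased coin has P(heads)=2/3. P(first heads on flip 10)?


Geometric: P(X=10) = (1-p)^(k-1)×p = (1/3)^9×2/3 = 2/59049

P(X=10) = 2/59049 ≈ 0.00%


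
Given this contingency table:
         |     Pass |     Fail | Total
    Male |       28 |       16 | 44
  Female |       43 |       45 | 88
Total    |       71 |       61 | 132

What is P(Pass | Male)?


P(Pass | Male) = 28/(28+16) = 28/44 = 7/11

P(Pass|Male) = 7/11 ≈ 63.64%


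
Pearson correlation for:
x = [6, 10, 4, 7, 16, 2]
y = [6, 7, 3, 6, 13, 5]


n=6, Σx=45, Σy=40, Σxy=378, Σx²=461, Σy²=324
r = (6×378 - 45×40)/√((6×461 - 45²)(6×324 - 40²))
= 468/√(741×344) = 468/√254904 ≈ 468/504.8802 ≈ 0.9270

r ≈ 0.9270


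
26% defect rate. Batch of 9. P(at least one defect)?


P(all good) = (37/50)^9 = 129961739795077/1953125000000000
P(≥1 defect) = 1823163260204923/1953125000000000

P = 1823163260204923/1953125000000000 ≈ 93.35%


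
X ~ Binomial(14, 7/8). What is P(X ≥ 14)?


P(X ≥ 14) = Σ P(X=i) for i=14..14
P(X=14) = 678223072849/4398046511104
Sum = 678223072849/4398046511104

P(X ≥ 14) = 678223072849/4398046511104 ≈ 15.42%


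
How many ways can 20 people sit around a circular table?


Circular arrangements of 20 distinct objects: fix one position to break rotational symmetry.
(n-1)! = 19! = 121645100408832000

121645100408832000


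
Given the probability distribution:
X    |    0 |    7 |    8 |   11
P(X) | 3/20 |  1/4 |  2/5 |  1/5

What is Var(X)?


E[X] = 143/20
E[X²] = 1241/20
Var(X) = E[X²] - (E[X])² = 1241/20 - 20449/400 = 4371/400

Var(X) = 4371/400 ≈ 10.9275


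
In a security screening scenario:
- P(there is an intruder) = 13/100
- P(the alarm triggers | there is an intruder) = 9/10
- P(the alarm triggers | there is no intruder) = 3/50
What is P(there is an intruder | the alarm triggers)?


Using Bayes' theorem:
P(A|B) = P(B|A)·P(A) / P(B)

P(the alarm triggers) = 9/10 × 13/100 + 3/50 × 87/100
= 117/1000 + 261/5000 = 423/2500

P(there is an intruder|the alarm triggers) = (117/1000) / (423/2500) = 65/94

P(there is an intruder|the alarm triggers) = 65/94 ≈ 69.15%


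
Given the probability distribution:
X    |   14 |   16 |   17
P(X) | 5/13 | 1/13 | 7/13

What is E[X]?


E[X] = Σ x·P(X=x)
= (14)×(5/13) + (16)×(1/13) + (17)×(7/13)
= 205/13

E[X] = 205/13


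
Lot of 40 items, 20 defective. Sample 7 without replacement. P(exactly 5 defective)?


Hypergeometric: C(20,5)×C(20,2)/C(40,7)
= 15504×190/18643560 = 76/481

P(X=5) = 76/481 ≈ 15.80%


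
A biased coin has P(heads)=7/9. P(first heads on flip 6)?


Geometric: P(X=6) = (1-p)^(k-1)×p = (2/9)^5×7/9 = 224/531441

P(X=6) = 224/531441 ≈ 0.04%


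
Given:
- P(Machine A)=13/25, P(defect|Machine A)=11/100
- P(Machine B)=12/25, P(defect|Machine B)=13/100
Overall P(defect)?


P(B) = Σ P(B|Aᵢ)×P(Aᵢ)
  11/100×13/25 = 143/2500
  13/100×12/25 = 39/625
Sum = 299/2500

P(defect) = 299/2500 ≈ 11.96%


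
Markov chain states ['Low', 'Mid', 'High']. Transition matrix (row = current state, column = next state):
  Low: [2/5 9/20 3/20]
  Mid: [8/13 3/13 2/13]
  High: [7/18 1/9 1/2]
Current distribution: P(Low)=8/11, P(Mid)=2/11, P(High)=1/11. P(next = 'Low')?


P(next=Low) = Σᵢ P(now=i)×P(i→Low)
= 8/11×2/5 + 2/11×8/13 + 1/11×7/18
= 16/55 + 16/143 + 7/198 = 5639/12870

P = 5639/12870 ≈ 0.4382


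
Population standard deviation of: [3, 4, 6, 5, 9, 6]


Mean = 33/6 = 11/2
  (3-11/2)²=25/4
  (4-11/2)²=9/4
  (6-11/2)²=1/4
  (5-11/2)²=1/4
  (9-11/2)²=49/4
  (6-11/2)²=1/4
Σ(x-μ)² = 43/2
σ² = (43/2)/6 = 43/12

σ = √(43/12) ≈ 1.8930


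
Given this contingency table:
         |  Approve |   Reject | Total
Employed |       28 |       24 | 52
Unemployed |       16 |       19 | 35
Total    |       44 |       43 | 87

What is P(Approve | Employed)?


P(Approve | Employed) = 28/(28+24) = 28/52 = 7/13

P(Approve|Employed) = 7/13 ≈ 53.85%


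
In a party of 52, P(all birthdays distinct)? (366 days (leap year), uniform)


P(all different) = Π(366-i)/366 for i=0..51
= (366/366)×(365/366)×...×(315/366)
= 0.022238

P ≈ 0.0222 ≈ 2.22%


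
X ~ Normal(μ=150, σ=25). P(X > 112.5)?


z = (112.5-150)/25 = -1.5
P(X > 112.5) = 1 - P(Z ≤ -1.5) = 1 - 0.0668 = 0.9332

P(X > 112.5) ≈ 0.9332


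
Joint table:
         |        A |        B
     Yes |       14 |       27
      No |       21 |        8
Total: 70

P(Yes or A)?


P(Yes∨A) = P(Yes) + P(A) - P(Yes∧A)
= (41 + 35 - 14)/70 = 62/70 = 31/35

P = 31/35 ≈ 88.57%


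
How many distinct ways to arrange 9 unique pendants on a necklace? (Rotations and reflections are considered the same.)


Free circular arrangements: rotations and reflections both identified.
(n-1)!/2 = 8!/2 = 40320/2 = 20160

20160


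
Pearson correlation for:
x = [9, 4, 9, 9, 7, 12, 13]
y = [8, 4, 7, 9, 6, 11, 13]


n=7, Σx=63, Σy=58, Σxy=575, Σx²=621, Σy²=536
r = (7×575 - 63×58)/√((7×621 - 63²)(7×536 - 58²))
= 371/√(378×388) = 371/√146664 ≈ 371/382.9674 ≈ 0.9688

r ≈ 0.9688


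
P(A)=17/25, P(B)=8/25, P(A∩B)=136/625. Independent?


P(A)×P(B) = 136/625
P(A∩B) = 136/625
Equal ✓ → Independent

Yes, independent


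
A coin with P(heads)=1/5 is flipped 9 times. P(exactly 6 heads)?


Binomial: P(X=6) = C(9,6)×p^6×(1-p)^3
= 84 × 1/15625 × 64/125 = 5376/1953125

P(X=6) = 5376/1953125 ≈ 0.28%


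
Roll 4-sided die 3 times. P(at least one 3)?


P(no 3)^3 = (3/4)^3 = 27/64
P(≥1) = 1 - 27/64 = 37/64

P = 37/64 ≈ 57.81%


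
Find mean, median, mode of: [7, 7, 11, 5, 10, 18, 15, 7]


Sorted: [5, 7, 7, 7, 10, 11, 15, 18]
Mean = 80/8 = 10
Median = 17/2
Freq: {7: 3, 11: 1, 5: 1, 10: 1, 18: 1, 15: 1}
Mode: [7]

Mean=10, Median=17/2, Mode=7


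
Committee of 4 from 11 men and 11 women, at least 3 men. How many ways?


Count by #men:
  3M,1W: C(11,3)×C(11,1)=1815
  4M,0W: C(11,4)×C(11,0)=330
Total = 2145

2145


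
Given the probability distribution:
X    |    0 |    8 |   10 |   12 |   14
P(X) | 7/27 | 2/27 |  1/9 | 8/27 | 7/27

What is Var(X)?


E[X] = 80/9
E[X²] = 328/3
Var(X) = E[X²] - (E[X])² = 328/3 - 6400/81 = 2456/81

Var(X) = 2456/81 ≈ 30.3210


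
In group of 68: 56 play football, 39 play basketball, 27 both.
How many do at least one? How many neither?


|A∪B| = 56+39-27 = 68
Neither = 68-68 = 0

At least one: 68; Neither: 0


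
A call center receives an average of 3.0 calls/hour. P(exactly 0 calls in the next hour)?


Poisson(λ=3.0): P(X=0) = e^(-λ)×λ^k/k!
= e^(-3.0) × 3.0^0 / 0!
≈ 0.04978706837 × 1 / 1 ≈ 0.049787

P(X=0) ≈ 0.049787 ≈ 4.98%


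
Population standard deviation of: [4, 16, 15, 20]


Mean = 55/4
  (4-55/4)²=1521/16
  (16-55/4)²=81/16
  (15-55/4)²=25/16
  (20-55/4)²=625/16
Σ(x-μ)² = 563/4
σ² = (563/4)/4 = 563/16

σ = √(563/16) ≈ 5.9319


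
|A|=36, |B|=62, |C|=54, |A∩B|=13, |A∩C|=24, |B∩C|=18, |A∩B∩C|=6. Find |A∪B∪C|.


|A∪B∪C| = 36+62+54-13-24-18+6 = 103

|A∪B∪C| = 103


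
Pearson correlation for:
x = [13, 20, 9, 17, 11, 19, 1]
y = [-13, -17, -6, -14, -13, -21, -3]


n=7, Σx=90, Σy=-87, Σxy=-1346, Σx²=1422, Σy²=1309
r = (7×(-1346) - 90×(-87))/√((7×1422 - 90²)(7×1309 - (-87)²))
= -1592/√(1854×1594) = -1592/√2955276 ≈ -1592/1719.0916 ≈ -0.9261

r ≈ -0.9261


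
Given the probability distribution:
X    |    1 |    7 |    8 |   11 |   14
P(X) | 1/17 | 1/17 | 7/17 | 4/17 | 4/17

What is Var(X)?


E[X] = 164/17
E[X²] = 1766/17
Var(X) = E[X²] - (E[X])² = 1766/17 - 26896/289 = 3126/289

Var(X) = 3126/289 ≈ 10.8166


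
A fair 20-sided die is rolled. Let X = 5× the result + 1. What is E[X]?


E[die] = (1+20)/2 = 21/2
E[X] = 5×21/2 + 1 = 107/2

E[X] = 107/2


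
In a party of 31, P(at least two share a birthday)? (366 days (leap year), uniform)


P(all different) = Π(366-i)/366 for i=0..30
= 0.270541
P(match) = 1 - 0.270541 = 0.729459

P ≈ 0.7295 ≈ 72.95%


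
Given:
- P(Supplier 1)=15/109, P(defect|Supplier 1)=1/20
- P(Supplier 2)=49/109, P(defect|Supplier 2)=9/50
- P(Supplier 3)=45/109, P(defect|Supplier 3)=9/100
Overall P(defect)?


P(B) = Σ P(B|Aᵢ)×P(Aᵢ)
  1/20×15/109 = 3/436
  9/50×49/109 = 441/5450
  9/100×45/109 = 81/2180
Sum = 681/5450

P(defect) = 681/5450 ≈ 12.50%


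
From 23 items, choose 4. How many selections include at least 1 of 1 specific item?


Complement: C(23,4) - C(22,4) = 8855 - 7315 = 1540

1540


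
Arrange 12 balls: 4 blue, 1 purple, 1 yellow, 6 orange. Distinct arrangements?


12!/(4!×1!×1!×6!) = 27720

27720


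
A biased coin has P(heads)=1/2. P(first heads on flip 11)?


Geometric: P(X=11) = (1-p)^(k-1)×p = (1/2)^10×1/2 = 1/2048

P(X=11) = 1/2048 ≈ 0.05%


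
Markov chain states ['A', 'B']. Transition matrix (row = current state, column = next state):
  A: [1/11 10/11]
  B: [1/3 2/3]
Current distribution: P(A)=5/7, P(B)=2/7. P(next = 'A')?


P(next=A) = Σᵢ P(now=i)×P(i→A)
= 5/7×1/11 + 2/7×1/3
= 5/77 + 2/21 = 37/231

P = 37/231 ≈ 0.1602


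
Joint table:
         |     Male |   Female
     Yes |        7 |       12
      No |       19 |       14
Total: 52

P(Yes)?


P(Yes) = (7+12)/52 = 19/52

P(Yes) = 19/52 ≈ 36.54%


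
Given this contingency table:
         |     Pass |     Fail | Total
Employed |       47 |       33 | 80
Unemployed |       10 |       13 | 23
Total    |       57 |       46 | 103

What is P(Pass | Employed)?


P(Pass | Employed) = 47/(47+33) = 47/80

P(Pass|Employed) = 47/80 ≈ 58.75%


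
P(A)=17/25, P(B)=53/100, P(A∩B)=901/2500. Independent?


P(A)×P(B) = 901/2500
P(A∩B) = 901/2500
Equal ✓ → Independent

Yes, independent


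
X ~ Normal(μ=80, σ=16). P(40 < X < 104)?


z₁=(40-80)/16=-2.5, z₂=(104-80)/16=1.5
P = Φ(1.5) - Φ(-2.5) = 0.933193 - 0.006210 = 0.926983 ≈ 0.9270

P(40 < X < 104) ≈ 0.9270


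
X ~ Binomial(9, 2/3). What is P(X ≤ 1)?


P(X ≤ 1) = Σ P(X=i) for i=0..1
P(X=0) = 1/19683
P(X=1) = 2/2187
Sum = 19/19683

P(X ≤ 1) = 19/19683 ≈ 0.10%


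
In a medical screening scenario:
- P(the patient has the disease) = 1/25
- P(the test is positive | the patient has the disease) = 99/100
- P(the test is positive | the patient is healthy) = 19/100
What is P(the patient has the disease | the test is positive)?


Using Bayes' theorem:
P(A|B) = P(B|A)·P(A) / P(B)

P(the test is positive) = 99/100 × 1/25 + 19/100 × 24/25
= 99/2500 + 114/625 = 111/500

P(the patient has the disease|the test is positive) = (99/2500) / (111/500) = 33/185

P(the patient has the disease|the test is positive) = 33/185 ≈ 17.84%


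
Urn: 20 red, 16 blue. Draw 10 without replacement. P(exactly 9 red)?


Hypergeometric: C(20,9)×C(16,1)/C(36,10)
= 167960×16/254186856 = 19760/1869021

P(X=9) = 19760/1869021 ≈ 1.06%


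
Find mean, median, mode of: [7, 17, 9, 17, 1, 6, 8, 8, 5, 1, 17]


Sorted: [1, 1, 5, 6, 7, 8, 8, 9, 17, 17, 17]
Mean = 96/11
Median = 8
Freq: {7: 1, 17: 3, 9: 1, 1: 2, 6: 1, 8: 2, 5: 1}
Mode: [17]

Mean=96/11, Median=8, Mode=17


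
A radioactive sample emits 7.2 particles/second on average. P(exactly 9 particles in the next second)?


Poisson(λ=7.2): P(X=9) = e^(-λ)×λ^k/k!
= e^(-7.2) × 7.2^9 / 9!
≈ 0.0007465858084 × 51998697.8142 / 362880 ≈ 0.106982

P(X=9) ≈ 0.106982 ≈ 10.70%


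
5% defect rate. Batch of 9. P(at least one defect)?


P(all good) = (19/20)^9 = 322687697779/512000000000
P(≥1 defect) = 189312302221/512000000000

P = 189312302221/512000000000 ≈ 36.98%


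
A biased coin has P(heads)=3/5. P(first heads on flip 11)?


Geometric: P(X=11) = (1-p)^(k-1)×p = (2/5)^10×3/5 = 3072/48828125

P(X=11) = 3072/48828125 ≈ 0.01%


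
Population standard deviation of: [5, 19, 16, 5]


Mean = 45/4
  (5-45/4)²=625/16
  (19-45/4)²=961/16
  (16-45/4)²=361/16
  (5-45/4)²=625/16
Σ(x-μ)² = 643/4
σ² = (643/4)/4 = 643/16

σ = √(643/16) ≈ 6.3394


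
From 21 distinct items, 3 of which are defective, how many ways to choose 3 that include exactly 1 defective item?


Choose 1 of the 3 defective items and 2 of the other 18 items:
C(3,1)×C(18,2) = 3×153 = 459

459


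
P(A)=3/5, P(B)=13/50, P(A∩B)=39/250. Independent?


P(A)×P(B) = 39/250
P(A∩B) = 39/250
Equal ✓ → Independent

Yes, independent


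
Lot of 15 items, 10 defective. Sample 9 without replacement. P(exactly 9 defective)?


Hypergeometric: C(10,9)×C(5,0)/C(15,9)
= 10×1/5005 = 2/1001

P(X=9) = 2/1001 ≈ 0.20%


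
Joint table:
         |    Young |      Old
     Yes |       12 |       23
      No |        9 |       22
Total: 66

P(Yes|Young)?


P(Yes|Young) = 12/(12+9) = 12/21 = 4/7

P = 4/7 ≈ 57.14%


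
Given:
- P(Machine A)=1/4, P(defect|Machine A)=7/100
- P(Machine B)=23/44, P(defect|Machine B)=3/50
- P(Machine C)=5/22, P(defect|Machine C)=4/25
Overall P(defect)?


P(B) = Σ P(B|Aᵢ)×P(Aᵢ)
  7/100×1/4 = 7/400
  3/50×23/44 = 69/2200
  4/25×5/22 = 2/55
Sum = 15/176

P(defect) = 15/176 ≈ 8.52%


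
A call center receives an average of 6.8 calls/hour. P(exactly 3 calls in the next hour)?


Poisson(λ=6.8): P(X=3) = e^(-λ)×λ^k/k!
= e^(-6.8) × 6.8^3 / 3!
≈ 0.001113775148 × 314.432 / 6 ≈ 0.058368

P(X=3) ≈ 0.058368 ≈ 5.84%


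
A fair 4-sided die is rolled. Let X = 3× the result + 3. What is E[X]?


E[die] = (1+4)/2 = 5/2
E[X] = 3×5/2 + 3 = 21/2

E[X] = 21/2


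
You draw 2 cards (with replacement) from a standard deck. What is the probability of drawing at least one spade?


P(not a spade) = 39/52 = 3/4
P(none in 2 draws) = (3/4)^2 = 9/16
P(≥1 spade) = 1 - 9/16 = 7/16

P = 7/16 ≈ 43.75%


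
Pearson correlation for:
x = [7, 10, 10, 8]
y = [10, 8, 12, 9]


n=4, Σx=35, Σy=39, Σxy=342, Σx²=313, Σy²=389
r = (4×342 - 35×39)/√((4×313 - 35²)(4×389 - 39²))
= 3/√(27×35) = 3/√945 ≈ 3/30.7409 ≈ 0.0976

r ≈ 0.0976


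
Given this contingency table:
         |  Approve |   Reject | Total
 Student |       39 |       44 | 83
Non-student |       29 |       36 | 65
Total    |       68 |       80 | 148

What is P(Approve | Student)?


P(Approve | Student) = 39/(39+44) = 39/83

P(Approve|Student) = 39/83 ≈ 46.99%


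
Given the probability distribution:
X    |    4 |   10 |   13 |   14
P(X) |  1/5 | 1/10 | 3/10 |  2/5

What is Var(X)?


E[X] = 113/10
E[X²] = 1423/10
Var(X) = E[X²] - (E[X])² = 1423/10 - 12769/100 = 1461/100

Var(X) = 1461/100 ≈ 14.6100


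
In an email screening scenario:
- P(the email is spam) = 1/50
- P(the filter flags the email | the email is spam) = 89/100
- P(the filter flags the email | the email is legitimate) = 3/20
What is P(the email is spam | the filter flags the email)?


Using Bayes' theorem:
P(A|B) = P(B|A)·P(A) / P(B)

P(the filter flags the email) = 89/100 × 1/50 + 3/20 × 49/50
= 89/5000 + 147/1000 = 103/625

P(the email is spam|the filter flags the email) = (89/5000) / (103/625) = 89/824

P(the email is spam|the filter flags the email) = 89/824 ≈ 10.80%


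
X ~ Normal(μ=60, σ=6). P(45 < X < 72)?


z₁=(45-60)/6=-2.5, z₂=(72-60)/6=2.0
P = Φ(2.0) - Φ(-2.5) = 0.977250 - 0.006210 = 0.971040 ≈ 0.9710

P(45 < X < 72) ≈ 0.9710


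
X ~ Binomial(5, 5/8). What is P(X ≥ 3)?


P(X ≥ 3) = Σ P(X=i) for i=3..5
P(X=3) = 5625/16384
P(X=4) = 9375/32768
P(X=5) = 3125/32768
Sum = 11875/16384

P(X ≥ 3) = 11875/16384 ≈ 72.48%


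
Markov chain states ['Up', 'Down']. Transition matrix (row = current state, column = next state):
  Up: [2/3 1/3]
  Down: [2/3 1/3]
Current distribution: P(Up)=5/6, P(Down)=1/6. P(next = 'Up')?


P(next=Up) = Σᵢ P(now=i)×P(i→Up)
= 5/6×2/3 + 1/6×2/3
= 5/9 + 1/9 = 2/3

P = 2/3 ≈ 0.6667


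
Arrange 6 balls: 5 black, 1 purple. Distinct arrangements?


6!/(5!×1!) = 6

6


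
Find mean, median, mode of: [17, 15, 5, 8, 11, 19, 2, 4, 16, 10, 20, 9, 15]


Sorted: [2, 4, 5, 8, 9, 10, 11, 15, 15, 16, 17, 19, 20]
Mean = 151/13
Median = 11
Freq: {17: 1, 15: 2, 5: 1, 8: 1, 11: 1, 19: 1, 2: 1, 4: 1, 16: 1, 10: 1, 20: 1, 9: 1}
Mode: [15]

Mean=151/13, Median=11, Mode=15


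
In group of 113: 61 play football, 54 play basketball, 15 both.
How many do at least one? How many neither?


|A∪B| = 61+54-15 = 100
Neither = 113-100 = 13

At least one: 100; Neither: 13


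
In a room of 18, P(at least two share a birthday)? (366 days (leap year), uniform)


P(all different) = Π(366-i)/366 for i=0..17
= 0.653862
P(match) = 1 - 0.653862 = 0.346138

P ≈ 0.3461 ≈ 34.61%


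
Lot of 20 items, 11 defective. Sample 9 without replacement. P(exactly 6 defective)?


Hypergeometric: C(11,6)×C(9,3)/C(20,9)
= 462×84/167960 = 4851/20995

P(X=6) = 4851/20995 ≈ 23.11%


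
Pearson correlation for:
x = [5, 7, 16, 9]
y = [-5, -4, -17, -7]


n=4, Σx=37, Σy=-33, Σxy=-388, Σx²=411, Σy²=379
r = (4×(-388) - 37×(-33))/√((4×411 - 37²)(4×379 - (-33)²))
= -331/√(275×427) = -331/√117425 ≈ -331/342.6733 ≈ -0.9659

r ≈ -0.9659


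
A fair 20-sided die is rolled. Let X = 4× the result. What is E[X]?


E[die] = (1+20)/2 = 21/2
E[X] = 4 × 21/2 = 42

E[X] = 42


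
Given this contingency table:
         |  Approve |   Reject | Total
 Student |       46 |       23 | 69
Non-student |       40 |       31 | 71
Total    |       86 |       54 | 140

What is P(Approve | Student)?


P(Approve | Student) = 46/(46+23) = 46/69 = 2/3

P(Approve|Student) = 2/3 ≈ 66.67%


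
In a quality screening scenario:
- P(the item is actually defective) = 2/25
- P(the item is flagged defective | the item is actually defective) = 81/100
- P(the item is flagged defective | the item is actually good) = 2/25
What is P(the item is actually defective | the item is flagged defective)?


Using Bayes' theorem:
P(A|B) = P(B|A)·P(A) / P(B)

P(the item is flagged defective) = 81/100 × 2/25 + 2/25 × 23/25
= 81/1250 + 46/625 = 173/1250

P(the item is actually defective|the item is flagged defective) = (81/1250) / (173/1250) = 81/173

P(the item is actually defective|the item is flagged defective) = 81/173 ≈ 46.82%


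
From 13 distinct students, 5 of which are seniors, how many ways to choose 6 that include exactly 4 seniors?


Choose 4 of the 5 seniors and 2 of the other 8 students:
C(5,4)×C(8,2) = 5×28 = 140

140


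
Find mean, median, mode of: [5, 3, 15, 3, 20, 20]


Sorted: [3, 3, 5, 15, 20, 20]
Mean = 66/6 = 11
Median = 10
Freq: {5: 1, 3: 2, 15: 1, 20: 2}
Mode: [3, 20]

Mean=11, Median=10, Mode=[3, 20]


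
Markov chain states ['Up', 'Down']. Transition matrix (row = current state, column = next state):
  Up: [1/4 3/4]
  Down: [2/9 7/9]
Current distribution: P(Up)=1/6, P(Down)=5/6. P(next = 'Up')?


P(next=Up) = Σᵢ P(now=i)×P(i→Up)
= 1/6×1/4 + 5/6×2/9
= 1/24 + 5/27 = 49/216

P = 49/216 ≈ 0.2269


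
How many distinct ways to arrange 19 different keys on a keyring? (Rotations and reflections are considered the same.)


Free circular arrangements: rotations and reflections both identified.
(n-1)!/2 = 18!/2 = 6402373705728000/2 = 3201186852864000

3201186852864000


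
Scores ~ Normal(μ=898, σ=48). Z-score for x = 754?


z = (x - μ)/σ = (754 - 898)/48 = -3.0

z = -3.0


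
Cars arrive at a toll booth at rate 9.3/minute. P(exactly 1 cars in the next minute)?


Poisson(λ=9.3): P(X=1) = e^(-λ)×λ^k/k!
= e^(-9.3) × 9.3^1 / 1!
≈ 9.142423148e-05 × 9.3 / 1 ≈ 0.000850

P(X=1) ≈ 0.000850 ≈ 0.09%


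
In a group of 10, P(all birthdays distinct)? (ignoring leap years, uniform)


P(all different) = Π(365-i)/365 for i=0..9
= (365/365)×(364/365)×...×(356/365)
= 0.883052

P ≈ 0.8831 ≈ 88.31%


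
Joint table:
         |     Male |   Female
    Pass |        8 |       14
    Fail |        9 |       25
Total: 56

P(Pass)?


P(Pass) = (8+14)/56 = 22/56 = 11/28

P(Pass) = 11/28 ≈ 39.29%


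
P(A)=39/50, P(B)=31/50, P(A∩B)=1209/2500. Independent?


P(A)×P(B) = 1209/2500
P(A∩B) = 1209/2500
Equal ✓ → Independent

Yes, independent


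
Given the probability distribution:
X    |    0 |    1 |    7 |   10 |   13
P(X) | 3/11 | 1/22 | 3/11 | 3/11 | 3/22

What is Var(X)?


E[X] = 71/11
E[X²] = 701/11
Var(X) = E[X²] - (E[X])² = 701/11 - 5041/121 = 2670/121

Var(X) = 2670/121 ≈ 22.0661


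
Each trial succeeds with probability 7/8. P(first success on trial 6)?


Geometric: P(X=6) = (1-p)^(k-1)×p = (1/8)^5×7/8 = 7/262144

P(X=6) = 7/262144 ≈ 0.00%


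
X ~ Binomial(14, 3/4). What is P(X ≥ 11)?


P(X ≥ 11) = Σ P(X=i) for i=11..14
P(X=11) = 16120377/67108864
P(X=12) = 48361131/268435456
P(X=13) = 11160261/134217728
P(X=14) = 4782969/268435456
Sum = 69973065/134217728

P(X ≥ 11) = 69973065/134217728 ≈ 52.13%


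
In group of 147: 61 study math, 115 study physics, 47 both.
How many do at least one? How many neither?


|A∪B| = 61+115-47 = 129
Neither = 147-129 = 18

At least one: 129; Neither: 18


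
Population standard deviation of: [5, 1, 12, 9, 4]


Mean = 31/5
  (5-31/5)²=36/25
  (1-31/5)²=676/25
  (12-31/5)²=841/25
  (9-31/5)²=196/25
  (4-31/5)²=121/25
Σ(x-μ)² = 374/5
σ² = (374/5)/5 = 374/25

σ = √(374/25) ≈ 3.8678


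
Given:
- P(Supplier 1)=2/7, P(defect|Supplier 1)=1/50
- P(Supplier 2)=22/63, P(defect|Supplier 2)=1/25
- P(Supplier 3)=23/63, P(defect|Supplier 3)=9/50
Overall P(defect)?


P(B) = Σ P(B|Aᵢ)×P(Aᵢ)
  1/50×2/7 = 1/175
  1/25×22/63 = 22/1575
  9/50×23/63 = 23/350
Sum = 269/3150

P(defect) = 269/3150 ≈ 8.54%


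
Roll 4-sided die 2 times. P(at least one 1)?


P(no 1)^2 = (3/4)^2 = 9/16
P(≥1) = 1 - 9/16 = 7/16

P = 7/16 ≈ 43.75%


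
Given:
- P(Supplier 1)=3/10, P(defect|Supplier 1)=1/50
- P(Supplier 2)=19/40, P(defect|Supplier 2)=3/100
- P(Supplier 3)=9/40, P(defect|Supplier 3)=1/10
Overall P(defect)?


P(B) = Σ P(B|Aᵢ)×P(Aᵢ)
  1/50×3/10 = 3/500
  3/100×19/40 = 57/4000
  1/10×9/40 = 9/400
Sum = 171/4000

P(defect) = 171/4000 ≈ 4.28%


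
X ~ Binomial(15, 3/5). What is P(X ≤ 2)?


P(X ≤ 2) = Σ P(X=i) for i=0..2
P(X=0) = 32768/30517578125
P(X=1) = 147456/6103515625
P(X=2) = 1548288/6103515625
Sum = 8511488/30517578125

P(X ≤ 2) = 8511488/30517578125 ≈ 0.03%


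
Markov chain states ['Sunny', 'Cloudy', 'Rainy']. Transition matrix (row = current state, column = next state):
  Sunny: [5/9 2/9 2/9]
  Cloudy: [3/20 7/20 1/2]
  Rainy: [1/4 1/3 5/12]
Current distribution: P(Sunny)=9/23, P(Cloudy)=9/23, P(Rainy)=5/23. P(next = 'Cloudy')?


P(next=Cloudy) = Σᵢ P(now=i)×P(i→Cloudy)
= 9/23×2/9 + 9/23×7/20 + 5/23×1/3
= 2/23 + 63/460 + 5/69 = 409/1380

P = 409/1380 ≈ 0.2964


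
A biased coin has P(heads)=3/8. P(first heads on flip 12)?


Geometric: P(X=12) = (1-p)^(k-1)×p = (5/8)^11×3/8 = 146484375/68719476736

P(X=12) = 146484375/68719476736 ≈ 0.21%


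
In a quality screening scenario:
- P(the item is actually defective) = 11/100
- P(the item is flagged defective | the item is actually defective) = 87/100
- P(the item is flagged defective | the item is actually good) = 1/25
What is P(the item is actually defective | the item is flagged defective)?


Using Bayes' theorem:
P(A|B) = P(B|A)·P(A) / P(B)

P(the item is flagged defective) = 87/100 × 11/100 + 1/25 × 89/100
= 957/10000 + 89/2500 = 1313/10000

P(the item is actually defective|the item is flagged defective) = (957/10000) / (1313/10000) = 957/1313

P(the item is actually defective|the item is flagged defective) = 957/1313 ≈ 72.89%


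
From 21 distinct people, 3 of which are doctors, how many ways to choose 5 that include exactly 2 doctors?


Choose 2 of the 3 doctors and 3 of the other 18 people:
C(3,2)×C(18,3) = 3×816 = 2448

2448


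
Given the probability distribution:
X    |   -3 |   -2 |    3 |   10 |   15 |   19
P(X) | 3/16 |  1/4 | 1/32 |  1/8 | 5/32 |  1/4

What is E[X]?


E[X] = Σ x·P(X=x)
= (-3)×(3/16) + (-2)×(1/4) + (3)×(1/32) + (10)×(1/8) + (15)×(5/32) + (19)×(1/4)
= 59/8

E[X] = 59/8


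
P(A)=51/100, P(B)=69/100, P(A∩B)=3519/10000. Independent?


P(A)×P(B) = 3519/10000
P(A∩B) = 3519/10000
Equal ✓ → Independent

Yes, independent


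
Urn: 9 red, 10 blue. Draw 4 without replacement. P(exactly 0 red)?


Hypergeometric: C(9,0)×C(10,4)/C(19,4)
= 1×210/3876 = 35/646

P(X=0) = 35/646 ≈ 5.42%


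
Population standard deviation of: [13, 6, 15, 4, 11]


Mean = 49/5
  (13-49/5)²=256/25
  (6-49/5)²=361/25
  (15-49/5)²=676/25
  (4-49/5)²=841/25
  (11-49/5)²=36/25
Σ(x-μ)² = 434/5
σ² = (434/5)/5 = 434/25

σ = √(434/25) ≈ 4.1665


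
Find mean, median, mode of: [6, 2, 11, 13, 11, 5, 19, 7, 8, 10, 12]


Sorted: [2, 5, 6, 7, 8, 10, 11, 11, 12, 13, 19]
Mean = 104/11
Median = 10
Freq: {6: 1, 2: 1, 11: 2, 13: 1, 5: 1, 19: 1, 7: 1, 8: 1, 10: 1, 12: 1}
Mode: [11]

Mean=104/11, Median=10, Mode=11


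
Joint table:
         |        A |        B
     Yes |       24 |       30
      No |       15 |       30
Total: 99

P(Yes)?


P(Yes) = (24+30)/99 = 54/99 = 6/11

P(Yes) = 6/11 ≈ 54.55%


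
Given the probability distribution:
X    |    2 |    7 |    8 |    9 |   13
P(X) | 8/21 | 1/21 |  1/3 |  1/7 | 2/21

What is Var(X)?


E[X] = 44/7
E[X²] = 370/7
Var(X) = E[X²] - (E[X])² = 370/7 - 1936/49 = 654/49

Var(X) = 654/49 ≈ 13.3469


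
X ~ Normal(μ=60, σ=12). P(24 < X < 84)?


z₁=(24-60)/12=-3.0, z₂=(84-60)/12=2.0
P = Φ(2.0) - Φ(-3.0) = 0.977250 - 0.001350 = 0.975900 ≈ 0.9759

P(24 < X < 84) ≈ 0.9759


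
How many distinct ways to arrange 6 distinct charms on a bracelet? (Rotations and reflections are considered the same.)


Free circular arrangements: rotations and reflections both identified.
(n-1)!/2 = 5!/2 = 120/2 = 60

60


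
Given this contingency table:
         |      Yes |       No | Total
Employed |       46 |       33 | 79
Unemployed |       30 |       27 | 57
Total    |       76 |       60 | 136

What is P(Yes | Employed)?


P(Yes | Employed) = 46/(46+33) = 46/79

P(Yes|Employed) = 46/79 ≈ 58.23%


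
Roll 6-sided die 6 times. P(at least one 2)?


P(no 2)^6 = (5/6)^6 = 15625/46656
P(≥1) = 1 - 15625/46656 = 31031/46656

P = 31031/46656 ≈ 66.51%


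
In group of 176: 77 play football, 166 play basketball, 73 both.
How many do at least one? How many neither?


|A∪B| = 77+166-73 = 170
Neither = 176-170 = 6

At least one: 170; Neither: 6


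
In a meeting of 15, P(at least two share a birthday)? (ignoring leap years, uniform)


P(all different) = Π(365-i)/365 for i=0..14
= 0.747099
P(match) = 1 - 0.747099 = 0.252901

P ≈ 0.2529 ≈ 25.29%


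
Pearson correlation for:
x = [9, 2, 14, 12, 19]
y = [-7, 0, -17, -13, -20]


n=5, Σx=56, Σy=-57, Σxy=-837, Σx²=786, Σy²=907
r = (5×(-837) - 56×(-57))/√((5×786 - 56²)(5×907 - (-57)²))
= -993/√(794×1286) = -993/√1021084 ≈ -993/1010.4870 ≈ -0.9827

r ≈ -0.9827


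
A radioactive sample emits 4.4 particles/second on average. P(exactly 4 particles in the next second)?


Poisson(λ=4.4): P(X=4) = e^(-λ)×λ^k/k!
= e^(-4.4) × 4.4^4 / 4!
≈ 0.0122773399 × 374.8096 / 24 ≈ 0.191736

P(X=4) ≈ 0.191736 ≈ 19.17%


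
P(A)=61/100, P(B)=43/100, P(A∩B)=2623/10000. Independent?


P(A)×P(B) = 2623/10000
P(A∩B) = 2623/10000
Equal ✓ → Independent

Yes, independent


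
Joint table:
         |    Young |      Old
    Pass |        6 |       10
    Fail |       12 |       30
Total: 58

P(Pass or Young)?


P(Pass∨Young) = P(Pass) + P(Young) - P(Pass∧Young)
= (16 + 18 - 6)/58 = 28/58 = 14/29

P = 14/29 ≈ 48.28%


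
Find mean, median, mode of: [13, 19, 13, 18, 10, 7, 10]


Sorted: [7, 10, 10, 13, 13, 18, 19]
Mean = 90/7
Median = 13
Freq: {13: 2, 19: 1, 18: 1, 10: 2, 7: 1}
Mode: [10, 13]

Mean=90/7, Median=13, Mode=[10, 13]


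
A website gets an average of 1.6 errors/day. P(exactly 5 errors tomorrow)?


Poisson(λ=1.6): P(X=5) = e^(-λ)×λ^k/k!
= e^(-1.6) × 1.6^5 / 5!
≈ 0.201896518 × 10.48576 / 120 ≈ 0.017642

P(X=5) ≈ 0.017642 ≈ 1.76%


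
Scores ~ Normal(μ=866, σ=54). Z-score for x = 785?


z = (x - μ)/σ = (785 - 866)/54 = -1.5

z = -1.5


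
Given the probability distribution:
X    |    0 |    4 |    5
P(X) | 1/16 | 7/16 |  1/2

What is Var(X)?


E[X] = 17/4
E[X²] = 39/2
Var(X) = E[X²] - (E[X])² = 39/2 - 289/16 = 23/16

Var(X) = 23/16 ≈ 1.4375


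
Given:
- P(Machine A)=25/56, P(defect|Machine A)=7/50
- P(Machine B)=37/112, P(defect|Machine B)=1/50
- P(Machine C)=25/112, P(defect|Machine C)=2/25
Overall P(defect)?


P(B) = Σ P(B|Aᵢ)×P(Aᵢ)
  7/50×25/56 = 1/16
  1/50×37/112 = 37/5600
  2/25×25/112 = 1/56
Sum = 487/5600

P(defect) = 487/5600 ≈ 8.70%


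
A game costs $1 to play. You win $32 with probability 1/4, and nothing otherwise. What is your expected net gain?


E[gain] = (32-1)×1/4 + (-1)×3/4
= 31/4 - 3/4 = 7

Expected net gain = $7 ≈ $7.00


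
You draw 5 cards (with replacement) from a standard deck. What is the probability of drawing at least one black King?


P(not a black King) = 50/52 = 25/26
P(none in 5 draws) = (25/26)^5 = 9765625/11881376
P(≥1 black King) = 1 - 9765625/11881376 = 2115751/11881376

P = 2115751/11881376 ≈ 17.81%


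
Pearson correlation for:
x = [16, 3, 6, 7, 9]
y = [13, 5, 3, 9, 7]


n=5, Σx=41, Σy=37, Σxy=367, Σx²=431, Σy²=333
r = (5×367 - 41×37)/√((5×431 - 41²)(5×333 - 37²))
= 318/√(474×296) = 318/√140304 ≈ 318/374.5718 ≈ 0.8490

r ≈ 0.8490


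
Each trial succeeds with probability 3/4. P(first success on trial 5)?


Geometric: P(X=5) = (1-p)^(k-1)×p = (1/4)^4×3/4 = 3/1024

P(X=5) = 3/1024 ≈ 0.29%


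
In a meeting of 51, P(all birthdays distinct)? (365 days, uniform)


P(all different) = Π(365-i)/365 for i=0..50
= (365/365)×(364/365)×...×(315/365)
= 0.025568

P ≈ 0.0256 ≈ 2.56%


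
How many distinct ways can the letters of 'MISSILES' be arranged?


Letters: 8, freq: {'M': 1, 'I': 2, 'S': 3, 'L': 1, 'E': 1}
8!/(1!×2!×3!×1!×1!) = 40320/12 = 3360

3360


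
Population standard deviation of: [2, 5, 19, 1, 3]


Mean = 30/5 = 6
  (2-6)²=16
  (5-6)²=1
  (19-6)²=169
  (1-6)²=25
  (3-6)²=9
Σ(x-μ)² = 220
σ² = 220/5 = 44

σ = √(44) ≈ 6.6332


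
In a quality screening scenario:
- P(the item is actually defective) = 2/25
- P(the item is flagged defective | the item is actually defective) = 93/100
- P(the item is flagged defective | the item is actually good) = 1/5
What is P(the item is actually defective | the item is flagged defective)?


Using Bayes' theorem:
P(A|B) = P(B|A)·P(A) / P(B)

P(the item is flagged defective) = 93/100 × 2/25 + 1/5 × 23/25
= 93/1250 + 23/125 = 323/1250

P(the item is actually defective|the item is flagged defective) = (93/1250) / (323/1250) = 93/323

P(the item is actually defective|the item is flagged defective) = 93/323 ≈ 28.79%


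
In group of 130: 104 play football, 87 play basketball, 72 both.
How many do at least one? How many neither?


|A∪B| = 104+87-72 = 119
Neither = 130-119 = 11

At least one: 119; Neither: 11


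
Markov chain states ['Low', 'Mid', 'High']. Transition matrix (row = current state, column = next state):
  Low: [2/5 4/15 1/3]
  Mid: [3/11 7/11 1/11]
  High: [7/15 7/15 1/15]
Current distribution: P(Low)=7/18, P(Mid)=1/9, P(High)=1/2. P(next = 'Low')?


P(next=Low) = Σᵢ P(now=i)×P(i→Low)
= 7/18×2/5 + 1/9×3/11 + 1/2×7/15
= 7/45 + 1/33 + 7/30 = 83/198

P = 83/198 ≈ 0.4192


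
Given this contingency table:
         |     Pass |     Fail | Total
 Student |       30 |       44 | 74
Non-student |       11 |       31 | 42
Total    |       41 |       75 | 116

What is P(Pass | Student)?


P(Pass | Student) = 30/(30+44) = 30/74 = 15/37

P(Pass|Student) = 15/37 ≈ 40.54%


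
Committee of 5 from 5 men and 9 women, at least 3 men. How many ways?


Count by #men:
  3M,2W: C(5,3)×C(9,2)=360
  4M,1W: C(5,4)×C(9,1)=45
  5M,0W: C(5,5)×C(9,0)=1
Total = 406

406


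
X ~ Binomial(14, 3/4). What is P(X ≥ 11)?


P(X ≥ 11) = Σ P(X=i) for i=11..14
P(X=11) = 16120377/67108864
P(X=12) = 48361131/268435456
P(X=13) = 11160261/134217728
P(X=14) = 4782969/268435456
Sum = 69973065/134217728

P(X ≥ 11) = 69973065/134217728 ≈ 52.13%


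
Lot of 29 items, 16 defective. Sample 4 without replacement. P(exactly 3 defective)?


Hypergeometric: C(16,3)×C(13,1)/C(29,4)
= 560×13/23751 = 80/261

P(X=3) = 80/261 ≈ 30.65%


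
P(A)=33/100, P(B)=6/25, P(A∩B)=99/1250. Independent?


P(A)×P(B) = 99/1250
P(A∩B) = 99/1250
Equal ✓ → Independent

Yes, independent


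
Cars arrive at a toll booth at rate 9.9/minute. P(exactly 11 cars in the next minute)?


Poisson(λ=9.9): P(X=11) = e^(-λ)×λ^k/k!
= e^(-9.9) × 9.9^11 / 11!
≈ 5.017468206e-05 × 89533825425.9 / 39916800 ≈ 0.112542

P(X=11) ≈ 0.112542 ≈ 11.25%


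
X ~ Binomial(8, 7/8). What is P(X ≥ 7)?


P(X ≥ 7) = Σ P(X=i) for i=7..8
P(X=7) = 823543/2097152
P(X=8) = 5764801/16777216
Sum = 12353145/16777216

P(X ≥ 7) = 12353145/16777216 ≈ 73.63%


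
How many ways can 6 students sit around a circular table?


Circular arrangements of 6 distinct objects: fix one position to break rotational symmetry.
(n-1)! = 5! = 120

120


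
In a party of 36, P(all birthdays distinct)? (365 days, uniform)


P(all different) = Π(365-i)/365 for i=0..35
= (365/365)×(364/365)×...×(330/365)
= 0.167818

P ≈ 0.1678 ≈ 16.78%


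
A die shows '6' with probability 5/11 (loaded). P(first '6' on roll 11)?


Geometric: P(X=11) = (1-p)^(k-1)×p = (6/11)^10×5/11 = 302330880/285311670611

P(X=11) = 302330880/285311670611 ≈ 0.11%


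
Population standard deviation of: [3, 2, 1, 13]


Mean = 19/4
  (3-19/4)²=49/16
  (2-19/4)²=121/16
  (1-19/4)²=225/16
  (13-19/4)²=1089/16
Σ(x-μ)² = 371/4
σ² = (371/4)/4 = 371/16

σ = √(371/16) ≈ 4.8153


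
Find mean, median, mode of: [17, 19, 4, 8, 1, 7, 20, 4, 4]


Sorted: [1, 4, 4, 4, 7, 8, 17, 19, 20]
Mean = 84/9 = 28/3
Median = 7
Freq: {17: 1, 19: 1, 4: 3, 8: 1, 1: 1, 7: 1, 20: 1}
Mode: [4]

Mean=28/3, Median=7, Mode=4


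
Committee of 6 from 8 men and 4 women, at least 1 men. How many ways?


Count by #men:
  2M,4W: C(8,2)×C(4,4)=28
  3M,3W: C(8,3)×C(4,3)=224
  4M,2W: C(8,4)×C(4,2)=420
  5M,1W: C(8,5)×C(4,1)=224
  6M,0W: C(8,6)×C(4,0)=28
Total = 924

924


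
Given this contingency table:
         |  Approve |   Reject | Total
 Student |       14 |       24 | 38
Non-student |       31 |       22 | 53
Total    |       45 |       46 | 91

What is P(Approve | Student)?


P(Approve | Student) = 14/(14+24) = 14/38 = 7/19

P(Approve|Student) = 7/19 ≈ 36.84%


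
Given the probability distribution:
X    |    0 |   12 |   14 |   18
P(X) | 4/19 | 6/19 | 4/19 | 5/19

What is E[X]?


E[X] = Σ x·P(X=x)
= (0)×(4/19) + (12)×(6/19) + (14)×(4/19) + (18)×(5/19)
= 218/19

E[X] = 218/19


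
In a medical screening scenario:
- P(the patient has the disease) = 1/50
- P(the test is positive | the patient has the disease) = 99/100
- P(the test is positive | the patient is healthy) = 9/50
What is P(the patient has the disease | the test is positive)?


Using Bayes' theorem:
P(A|B) = P(B|A)·P(A) / P(B)

P(the test is positive) = 99/100 × 1/50 + 9/50 × 49/50
= 99/5000 + 441/2500 = 981/5000

P(the patient has the disease|the test is positive) = (99/5000) / (981/5000) = 11/109

P(the patient has the disease|the test is positive) = 11/109 ≈ 10.09%


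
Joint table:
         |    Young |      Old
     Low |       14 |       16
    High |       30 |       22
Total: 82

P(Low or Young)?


P(Low∨Young) = P(Low) + P(Young) - P(Low∧Young)
= (30 + 44 - 14)/82 = 60/82 = 30/41

P = 30/41 ≈ 73.17%


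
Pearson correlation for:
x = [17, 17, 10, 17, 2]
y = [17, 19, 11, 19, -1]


n=5, Σx=63, Σy=65, Σxy=1043, Σx²=971, Σy²=1133
r = (5×1043 - 63×65)/√((5×971 - 63²)(5×1133 - 65²))
= 1120/√(886×1440) = 1120/√1275840 ≈ 1120/1129.5309 ≈ 0.9916

r ≈ 0.9916


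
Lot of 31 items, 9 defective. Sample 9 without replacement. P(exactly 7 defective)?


Hypergeometric: C(9,7)×C(22,2)/C(31,9)
= 36×231/20160075 = 2772/6720025

P(X=7) = 2772/6720025 ≈ 0.04%


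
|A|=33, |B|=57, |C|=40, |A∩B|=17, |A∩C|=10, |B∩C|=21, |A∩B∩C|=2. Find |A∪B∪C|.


|A∪B∪C| = 33+57+40-17-10-21+2 = 84

|A∪B∪C| = 84


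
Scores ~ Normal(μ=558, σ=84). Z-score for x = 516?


z = (x - μ)/σ = (516 - 558)/84 = -0.5

z = -0.5


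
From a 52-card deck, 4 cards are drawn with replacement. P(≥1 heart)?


P(not a heart) = 39/52 = 3/4
P(none in 4 draws) = (3/4)^4 = 81/256
P(≥1 heart) = 1 - 81/256 = 175/256

P = 175/256 ≈ 68.36%


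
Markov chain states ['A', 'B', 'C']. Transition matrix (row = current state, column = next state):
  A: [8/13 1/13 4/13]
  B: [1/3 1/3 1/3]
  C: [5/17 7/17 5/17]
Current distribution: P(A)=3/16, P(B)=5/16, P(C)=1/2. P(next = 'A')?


P(next=A) = Σᵢ P(now=i)×P(i→A)
= 3/16×8/13 + 5/16×1/3 + 1/2×5/17
= 3/26 + 5/48 + 5/34 = 3889/10608

P = 3889/10608 ≈ 0.3666


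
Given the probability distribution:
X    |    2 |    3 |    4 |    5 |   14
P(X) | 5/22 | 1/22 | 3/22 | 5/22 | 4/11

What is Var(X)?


E[X] = 81/11
E[X²] = 885/11
Var(X) = E[X²] - (E[X])² = 885/11 - 6561/121 = 3174/121

Var(X) = 3174/121 ≈ 26.2314


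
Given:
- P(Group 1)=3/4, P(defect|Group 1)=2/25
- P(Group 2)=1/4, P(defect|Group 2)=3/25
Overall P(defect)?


P(B) = Σ P(B|Aᵢ)×P(Aᵢ)
  2/25×3/4 = 3/50
  3/25×1/4 = 3/100
Sum = 9/100

P(defect) = 9/100 ≈ 9.00%


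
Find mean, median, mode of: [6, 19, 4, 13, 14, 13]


Sorted: [4, 6, 13, 13, 14, 19]
Mean = 69/6 = 23/2
Median = 13
Freq: {6: 1, 19: 1, 4: 1, 13: 2, 14: 1}
Mode: [13]

Mean=23/2, Median=13, Mode=13


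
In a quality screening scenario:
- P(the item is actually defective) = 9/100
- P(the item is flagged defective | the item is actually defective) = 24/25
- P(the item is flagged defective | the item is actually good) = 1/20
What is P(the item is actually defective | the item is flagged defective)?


Using Bayes' theorem:
P(A|B) = P(B|A)·P(A) / P(B)

P(the item is flagged defective) = 24/25 × 9/100 + 1/20 × 91/100
= 54/625 + 91/2000 = 1319/10000

P(the item is actually defective|the item is flagged defective) = (54/625) / (1319/10000) = 864/1319

P(the item is actually defective|the item is flagged defective) = 864/1319 ≈ 65.50%


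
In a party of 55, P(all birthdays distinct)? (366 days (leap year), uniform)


P(all different) = Π(366-i)/366 for i=0..54
= (366/366)×(365/366)×...×(312/366)
= 0.013909

P ≈ 0.0139 ≈ 1.39%


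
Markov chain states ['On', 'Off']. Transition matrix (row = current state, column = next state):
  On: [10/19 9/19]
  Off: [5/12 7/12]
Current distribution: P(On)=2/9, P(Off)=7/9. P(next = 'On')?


P(next=On) = Σᵢ P(now=i)×P(i→On)
= 2/9×10/19 + 7/9×5/12
= 20/171 + 35/108 = 905/2052

P = 905/2052 ≈ 0.4410


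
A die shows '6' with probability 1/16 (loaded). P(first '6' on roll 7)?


Geometric: P(X=7) = (1-p)^(k-1)×p = (15/16)^6×1/16 = 11390625/268435456

P(X=7) = 11390625/268435456 ≈ 4.24%


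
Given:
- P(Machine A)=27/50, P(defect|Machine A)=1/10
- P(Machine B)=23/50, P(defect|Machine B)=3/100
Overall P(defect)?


P(B) = Σ P(B|Aᵢ)×P(Aᵢ)
  1/10×27/50 = 27/500
  3/100×23/50 = 69/5000
Sum = 339/5000

P(defect) = 339/5000 ≈ 6.78%


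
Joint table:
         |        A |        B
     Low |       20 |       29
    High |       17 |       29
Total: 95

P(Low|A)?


P(Low|A) = 20/(20+17) = 20/37

P = 20/37 ≈ 54.05%
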